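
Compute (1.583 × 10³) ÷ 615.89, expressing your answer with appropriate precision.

2.570

(1.583 × 10³) ÷ 615.89 = 2.57026417055…
Multiplication/division keeps the fewest significant figures: 1.583 × 10³ → 4 s.f., 615.89 → 5 s.f.; limit is 4.
Rounded to 4 significant figures: 2.570.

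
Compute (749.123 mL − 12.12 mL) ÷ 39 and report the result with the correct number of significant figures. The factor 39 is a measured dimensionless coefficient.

19 mL

749.123 mL − 12.12 mL = 737.003 mL; the difference is limited to 2 decimal places (5 s.f.).
Carrying full precision, 737.003 ÷ 39 = 18.8975128205… mL; 39 has 2 s.f., so the result keeps min(5, 2) = 2 s.f.
Rounded to 2 significant figures: 19 mL.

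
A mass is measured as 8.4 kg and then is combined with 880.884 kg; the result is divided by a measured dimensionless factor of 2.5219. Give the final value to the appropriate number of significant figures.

8.4 kg + 880.884 kg = 889.284 kg; the sum is limited to 1 decimal place (4 s.f.).
Carrying full precision, 889.284 ÷ 2.5219 = 352.62460843… kg; 2.5219 has 5 s.f., so the result keeps min(4, 5) = 4 s.f.
Rounded to 4 significant figures: 3.526 × 10^2 kg.

3.526 × 10^2 kg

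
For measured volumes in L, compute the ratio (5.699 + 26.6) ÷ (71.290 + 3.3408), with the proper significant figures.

0.433

5.699 + 26.6 = 32.299, limited to 1 d.p. → 3 s.f.; 71.290 + 3.3408 = 74.6308, limited to 3 d.p. → 5 s.f.
Carrying full precision, 32.299 ÷ 74.6308 = 0.432783783639…; keep min(3, 5) = 3 s.f.
Rounded to 3 significant figures: 0.433.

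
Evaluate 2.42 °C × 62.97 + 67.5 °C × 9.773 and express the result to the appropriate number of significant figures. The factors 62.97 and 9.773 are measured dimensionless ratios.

812 °C

2.42 × 62.97 = 152.3874 → 152 °C (3 s.f., last digit at the 10^0 place).
67.5 × 9.773 = 659.6775 → 6.60 × 10² °C (3 s.f., last digit at the 10^0 place).
Sum: 812.0649 °C; keep the coarser place, 10^0.
Result: 812 °C.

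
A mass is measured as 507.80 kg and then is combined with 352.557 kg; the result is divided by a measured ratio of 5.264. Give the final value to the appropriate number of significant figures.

163.4 kg

507.80 kg + 352.557 kg = 860.357 kg; the sum is limited to 2 decimal places (5 s.f.).
Carrying full precision, 860.357 ÷ 5.264 = 163.441679331… kg; 5.264 has 4 s.f., so the result keeps min(5, 4) = 4 s.f.
Rounded to 4 significant figures: 163.4 kg.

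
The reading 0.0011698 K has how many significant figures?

0.0011698: leading zeros are not significant.

5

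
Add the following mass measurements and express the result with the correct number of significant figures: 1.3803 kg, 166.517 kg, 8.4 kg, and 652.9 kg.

829.2 kg

1.3803 kg + 166.517 kg + 8.4 kg + 652.9 kg = 829.1973 kg.
Addition/subtraction keeps the fewest decimal places: 1.3803 → 4 decimal places, 166.517 → 3 decimal places, 8.4 → 1 decimal place, 652.9 → 1 decimal place; limit is 1.
Rounded to 1 decimal place: 829.2 kg.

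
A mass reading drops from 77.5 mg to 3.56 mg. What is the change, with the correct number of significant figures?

77.5 mg − 3.56 mg = 73.94 mg.
Addition/subtraction keeps the fewest decimal places: 77.5 → 1 decimal place, 3.56 → 2 decimal places; limit is 1.
Rounded to 1 decimal place: 73.9 mg.

73.9 mg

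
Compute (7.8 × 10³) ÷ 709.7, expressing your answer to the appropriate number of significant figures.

11

(7.8 × 10³) ÷ 709.7 = 10.9905593913…
Multiplication/division keeps the fewest significant figures: 7.8 × 10³ → 2 s.f., 709.7 → 4 s.f.; limit is 2.
Rounded to 2 significant figures: 11.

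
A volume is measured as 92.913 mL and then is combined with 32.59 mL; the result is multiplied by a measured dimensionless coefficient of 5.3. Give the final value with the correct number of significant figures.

6.7 × 10^2 mL

92.913 mL + 32.59 mL = 125.503 mL; the sum is limited to 2 decimal places (5 s.f.).
Carrying full precision, 125.503 × 5.3 = 665.1659 mL; 5.3 has 2 s.f., so the result keeps min(5, 2) = 2 s.f.
Rounded to 2 significant figures: 6.7 × 10^2 mL.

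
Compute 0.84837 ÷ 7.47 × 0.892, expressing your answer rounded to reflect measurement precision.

0.84837 ÷ 7.47 × 0.892 = 0.101304690763…
Multiplication/division keeps the fewest significant figures: 0.84837 → 5 s.f., 7.47 → 3 s.f., 0.892 → 3 s.f.; limit is 3.
Rounded to 3 significant figures: 0.101.

0.101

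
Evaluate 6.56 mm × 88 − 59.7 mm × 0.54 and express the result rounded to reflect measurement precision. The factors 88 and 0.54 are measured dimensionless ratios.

6.56 × 88 = 577.28 → 5.8 × 10^2 mm (2 s.f., last digit at the 10^1 place).
59.7 × 0.54 = 32.238 → 32 mm (2 s.f., last digit at the 10^0 place).
Difference: 545.042 mm; keep the coarser place, 10^1.
Result: 5.5 × 10^2 mm.

5.5 × 10^2 mm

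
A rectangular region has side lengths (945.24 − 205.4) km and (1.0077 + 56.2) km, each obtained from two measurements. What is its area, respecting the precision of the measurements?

4.23 × 10⁴ km²

945.24 − 205.4 = 739.84, limited to 1 d.p. → 4 s.f.; 1.0077 + 56.2 = 57.2077, limited to 1 d.p. → 3 s.f.
Carrying full precision, 739.84 × 57.2077 = 42324.544768; keep min(4, 3) = 3 s.f.
Rounded to 3 significant figures: 4.23 × 10⁴ km².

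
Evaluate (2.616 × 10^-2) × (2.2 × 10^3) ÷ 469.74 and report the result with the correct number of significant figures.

0.12

(2.616 × 10^-2) × (2.2 × 10^3) ÷ 469.74 = 0.122518840209…
Multiplication/division keeps the fewest significant figures: 2.616 × 10^-2 → 4 s.f., 2.2 × 10^3 → 2 s.f., 469.74 → 5 s.f.; limit is 2.
Rounded to 2 significant figures: 0.12.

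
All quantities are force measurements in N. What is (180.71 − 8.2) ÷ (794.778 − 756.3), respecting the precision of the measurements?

180.71 − 8.2 = 172.51, limited to 1 d.p. → 4 s.f.; 794.778 − 756.3 = 38.478, limited to 1 d.p. → 3 s.f.
Carrying full precision, 172.51 ÷ 38.478 = 4.48334113…; keep min(4, 3) = 3 s.f.
Rounded to 3 significant figures: 4.48.

4.48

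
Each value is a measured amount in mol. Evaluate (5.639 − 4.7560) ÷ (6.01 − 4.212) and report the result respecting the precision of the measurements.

5.639 − 4.7560 = 0.8830, limited to 3 d.p. → 3 s.f.; 6.01 − 4.212 = 1.798, limited to 2 d.p. → 3 s.f.
Carrying full precision, 0.8830 ÷ 1.798 = 0.491101223582…; keep min(3, 3) = 3 s.f.
Rounded to 3 significant figures: 0.491.

0.491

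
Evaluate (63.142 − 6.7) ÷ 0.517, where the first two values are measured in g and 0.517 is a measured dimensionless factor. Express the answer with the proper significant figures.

63.142 g − 6.7 g = 56.442 g; the difference is limited to 1 decimal place (3 s.f.).
Carrying full precision, 56.442 ÷ 0.517 = 109.172147002… g; 0.517 has 3 s.f., so the result keeps min(3, 3) = 3 s.f.
Rounded to 3 significant figures: 109 g.

109 g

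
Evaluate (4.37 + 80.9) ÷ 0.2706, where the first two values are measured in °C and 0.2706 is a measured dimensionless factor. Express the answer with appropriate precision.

315 °C

4.37 °C + 80.9 °C = 85.27 °C; the sum is limited to 1 decimal place (3 s.f.).
Carrying full precision, 85.27 ÷ 0.2706 = 315.114560237… °C; 0.2706 has 4 s.f., so the result keeps min(3, 4) = 3 s.f.
Rounded to 3 significant figures: 315 °C.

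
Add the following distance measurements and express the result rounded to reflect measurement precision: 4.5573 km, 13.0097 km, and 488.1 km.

4.5573 km + 13.0097 km + 488.1 km = 505.6670 km.
Addition/subtraction keeps the fewest decimal places: 4.5573 → 4 decimal places, 13.0097 → 4 decimal places, 488.1 → 1 decimal place; limit is 1.
Rounded to 1 decimal place: 505.7 km.

505.7 km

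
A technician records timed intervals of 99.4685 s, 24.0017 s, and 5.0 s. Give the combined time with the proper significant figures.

99.4685 s + 24.0017 s + 5.0 s = 128.4702 s.
Addition/subtraction keeps the fewest decimal places: 99.4685 → 4 decimal places, 24.0017 → 4 decimal places, 5.0 → 1 decimal place; limit is 1.
Rounded to 1 decimal place: 128.5 s.

128.5 s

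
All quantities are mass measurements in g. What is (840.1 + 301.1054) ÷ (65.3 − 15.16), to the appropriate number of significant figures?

840.1 + 301.1054 = 1141.2054, limited to 1 d.p. → 5 s.f.; 65.3 − 15.16 = 50.14, limited to 1 d.p. → 3 s.f.
Carrying full precision, 1141.2054 ÷ 50.14 = 22.760378939…; keep min(5, 3) = 3 s.f.
Rounded to 3 significant figures: 22.8.

22.8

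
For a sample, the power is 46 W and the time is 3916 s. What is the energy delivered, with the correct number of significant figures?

energy delivered = 46 W × 3916 s = 180136 J.
46 has 2 significant figures; 3916 has 4.
Division/multiplication keeps the fewest: 2 significant figures.
Rounded: 1.8 × 10⁵ J.

1.8 × 10⁵ J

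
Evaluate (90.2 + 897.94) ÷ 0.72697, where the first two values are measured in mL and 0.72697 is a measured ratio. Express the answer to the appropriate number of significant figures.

90.2 mL + 897.94 mL = 988.14 mL; the sum is limited to 1 decimal place (4 s.f.).
Carrying full precision, 988.14 ÷ 0.72697 = 1359.25829126… mL; 0.72697 has 5 s.f., so the result keeps min(4, 5) = 4 s.f.
Rounded to 4 significant figures: 1359 mL.

1359 mL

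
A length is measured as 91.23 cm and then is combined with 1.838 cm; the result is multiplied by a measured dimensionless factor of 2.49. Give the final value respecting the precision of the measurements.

91.23 cm + 1.838 cm = 93.068 cm; the sum is limited to 2 decimal places (4 s.f.).
Carrying full precision, 93.068 × 2.49 = 231.73932 cm; 2.49 has 3 s.f., so the result keeps min(4, 3) = 3 s.f.
Rounded to 3 significant figures: 2.32 × 10^2 cm.

2.32 × 10^2 cm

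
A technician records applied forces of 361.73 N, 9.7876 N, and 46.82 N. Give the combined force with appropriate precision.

418.34 N

361.73 N + 9.7876 N + 46.82 N = 418.3376 N.
Addition/subtraction keeps the fewest decimal places: 361.73 → 2 decimal places, 9.7876 → 4 decimal places, 46.82 → 2 decimal places; limit is 2.
Rounded to 2 decimal places: 418.34 N.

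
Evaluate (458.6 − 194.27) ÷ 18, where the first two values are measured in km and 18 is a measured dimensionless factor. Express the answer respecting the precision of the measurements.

15 km

458.6 km − 194.27 km = 264.33 km; the difference is limited to 1 decimal place (4 s.f.).
Carrying full precision, 264.33 ÷ 18 = 14.685 km; 18 has 2 s.f., so the result keeps min(4, 2) = 2 s.f.
Rounded to 2 significant figures: 15 km.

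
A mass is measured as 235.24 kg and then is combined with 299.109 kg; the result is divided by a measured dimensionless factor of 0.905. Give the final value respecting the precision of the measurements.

235.24 kg + 299.109 kg = 534.349 kg; the sum is limited to 2 decimal places (5 s.f.).
Carrying full precision, 534.349 ÷ 0.905 = 590.440883978… kg; 0.905 has 3 s.f., so the result keeps min(5, 3) = 3 s.f.
Rounded to 3 significant figures: 590. kg.

590. kg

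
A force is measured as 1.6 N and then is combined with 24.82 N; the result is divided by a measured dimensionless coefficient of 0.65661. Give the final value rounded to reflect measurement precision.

40.2 N

1.6 N + 24.82 N = 26.42 N; the sum is limited to 1 decimal place (3 s.f.).
Carrying full precision, 26.42 ÷ 0.65661 = 40.2369747643… N; 0.65661 has 5 s.f., so the result keeps min(3, 5) = 3 s.f.
Rounded to 3 significant figures: 40.2 N.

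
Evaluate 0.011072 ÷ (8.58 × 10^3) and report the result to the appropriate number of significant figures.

0.011072 ÷ (8.58 × 10^3) = 0.00000129044289044…
Multiplication/division keeps the fewest significant figures: 0.011072 → 5 s.f., 8.58 × 10^3 → 3 s.f.; limit is 3.
Rounded to 3 significant figures: 1.29 × 10^-6.

1.29 × 10^-6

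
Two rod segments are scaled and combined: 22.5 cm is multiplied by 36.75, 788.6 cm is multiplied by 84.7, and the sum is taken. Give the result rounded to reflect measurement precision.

6.76 × 10⁴ cm

22.5 × 36.75 = 826.875 → 827 cm (3 s.f., last digit at the 10^0 place).
788.6 × 84.7 = 66794.42 → 6.68 × 10⁴ cm (3 s.f., last digit at the 10^2 place).
Sum: 67621.295 cm; keep the coarser place, 10^2.
Result: 6.76 × 10⁴ cm.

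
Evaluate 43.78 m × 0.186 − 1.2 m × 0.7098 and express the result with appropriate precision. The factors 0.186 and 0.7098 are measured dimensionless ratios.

43.78 × 0.186 = 8.14308 → 8.14 m (3 s.f., last digit at the 10^-2 place).
1.2 × 0.7098 = 0.85176 → 8.5 × 10^-1 m (2 s.f., last digit at the 10^-2 place).
Difference: 7.29132 m; keep the coarser place, 10^-2.
Result: 7.29 m.

7.29 m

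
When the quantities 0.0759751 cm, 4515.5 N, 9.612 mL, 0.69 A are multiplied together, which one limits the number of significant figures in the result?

0.69 A

0.0759751 cm → 6 s.f.; 4515.5 N → 5 s.f.; 9.612 mL → 4 s.f.; 0.69 A → 2 s.f.
The fewest is 2 significant figures, from 0.69 A.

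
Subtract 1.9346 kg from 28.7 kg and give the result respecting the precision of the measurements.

26.8 kg

28.7 kg − 1.9346 kg = 26.7654 kg.
Addition/subtraction keeps the fewest decimal places: 28.7 → 1 decimal place, 1.9346 → 4 decimal places; limit is 1.
Rounded to 1 decimal place: 26.8 kg.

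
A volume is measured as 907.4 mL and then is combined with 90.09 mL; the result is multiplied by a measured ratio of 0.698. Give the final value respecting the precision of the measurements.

907.4 mL + 90.09 mL = 997.49 mL; the sum is limited to 1 decimal place (4 s.f.).
Carrying full precision, 997.49 × 0.698 = 696.24802 mL; 0.698 has 3 s.f., so the result keeps min(4, 3) = 3 s.f.
Rounded to 3 significant figures: 696 mL.

696 mL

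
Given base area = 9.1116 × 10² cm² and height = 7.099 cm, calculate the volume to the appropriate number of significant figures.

6468 cm³

volume = 9.1116 × 10² cm² × 7.099 cm = 6468.32484 cm³.
9.1116 × 10² has 5 significant figures; 7.099 has 4.
Division/multiplication keeps the fewest: 4 significant figures.
Rounded: 6468 cm³.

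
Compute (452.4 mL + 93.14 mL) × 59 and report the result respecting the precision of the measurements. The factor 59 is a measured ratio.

3.2 × 10^4 mL

452.4 mL + 93.14 mL = 545.54 mL; the sum is limited to 1 decimal place (4 s.f.).
Carrying full precision, 545.54 × 59 = 32186.86 mL; 59 has 2 s.f., so the result keeps min(4, 2) = 2 s.f.
Rounded to 2 significant figures: 3.2 × 10^4 mL.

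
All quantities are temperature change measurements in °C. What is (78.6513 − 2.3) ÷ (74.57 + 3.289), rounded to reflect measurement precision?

0.981

78.6513 − 2.3 = 76.3513, limited to 1 d.p. → 3 s.f.; 74.57 + 3.289 = 77.859, limited to 2 d.p. → 4 s.f.
Carrying full precision, 76.3513 ÷ 77.859 = 0.980635507777…; keep min(3, 4) = 3 s.f.
Rounded to 3 significant figures: 0.981.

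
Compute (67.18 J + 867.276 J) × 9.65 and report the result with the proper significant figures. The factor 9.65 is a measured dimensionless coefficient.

67.18 J + 867.276 J = 934.456 J; the sum is limited to 2 decimal places (5 s.f.).
Carrying full precision, 934.456 × 9.65 = 9017.5004 J; 9.65 has 3 s.f., so the result keeps min(5, 3) = 3 s.f.
Rounded to 3 significant figures: 9.02 × 10^3 J.

9.02 × 10^3 J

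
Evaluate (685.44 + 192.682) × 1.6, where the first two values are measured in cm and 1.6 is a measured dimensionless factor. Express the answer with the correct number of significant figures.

685.44 cm + 192.682 cm = 878.122 cm; the sum is limited to 2 decimal places (5 s.f.).
Carrying full precision, 878.122 × 1.6 = 1404.9952 cm; 1.6 has 2 s.f., so the result keeps min(5, 2) = 2 s.f.
Rounded to 2 significant figures: 1.4 × 10^3 cm.

1.4 × 10^3 cm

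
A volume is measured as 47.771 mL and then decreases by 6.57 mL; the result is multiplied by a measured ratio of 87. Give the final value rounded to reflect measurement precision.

47.771 mL − 6.57 mL = 41.201 mL; the difference is limited to 2 decimal places (4 s.f.).
Carrying full precision, 41.201 × 87 = 3584.487 mL; 87 has 2 s.f., so the result keeps min(4, 2) = 2 s.f.
Rounded to 2 significant figures: 3.6 × 10^3 mL.

3.6 × 10^3 mL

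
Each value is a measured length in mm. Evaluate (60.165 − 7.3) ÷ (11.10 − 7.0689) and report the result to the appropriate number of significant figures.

13.1

60.165 − 7.3 = 52.865, limited to 1 d.p. → 3 s.f.; 11.10 − 7.0689 = 4.0311, limited to 2 d.p. → 3 s.f.
Carrying full precision, 52.865 ÷ 4.0311 = 13.1142864231…; keep min(3, 3) = 3 s.f.
Rounded to 3 significant figures: 13.1.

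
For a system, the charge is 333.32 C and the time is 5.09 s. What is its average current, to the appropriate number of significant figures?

average current = 333.32 C ÷ 5.09 s = 65.4852652259… A.
333.32 has 5 significant figures; 5.09 has 3.
Division/multiplication keeps the fewest: 3 significant figures.
Rounded: 65.5 A.

65.5 A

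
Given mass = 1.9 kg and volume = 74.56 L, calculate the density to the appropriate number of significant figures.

2.5 × 10⁻² kg/L

density = 1.9 kg ÷ 74.56 L = 0.025482832618… kg/L.
1.9 has 2 significant figures; 74.56 has 4.
Division/multiplication keeps the fewest: 2 significant figures.
Rounded: 2.5 × 10⁻² kg/L.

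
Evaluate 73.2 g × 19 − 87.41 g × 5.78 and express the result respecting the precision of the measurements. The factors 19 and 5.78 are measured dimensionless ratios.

73.2 × 19 = 1390.8 → 1.4 × 10³ g (2 s.f., last digit at the 10^2 place).
87.41 × 5.78 = 505.2298 → 505 g (3 s.f., last digit at the 10^0 place).
Difference: 885.5702 g; keep the coarser place, 10^2.
Result: 9 × 10² g.

9 × 10² g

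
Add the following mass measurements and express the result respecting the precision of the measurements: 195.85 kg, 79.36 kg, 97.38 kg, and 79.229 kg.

451.82 kg

195.85 kg + 79.36 kg + 97.38 kg + 79.229 kg = 451.819 kg.
Addition/subtraction keeps the fewest decimal places: 195.85 → 2 decimal places, 79.36 → 2 decimal places, 97.38 → 2 decimal places, 79.229 → 3 decimal places; limit is 2.
Rounded to 2 decimal places: 451.82 kg.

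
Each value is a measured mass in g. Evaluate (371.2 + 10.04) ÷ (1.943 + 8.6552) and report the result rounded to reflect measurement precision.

35.97

371.2 + 10.04 = 381.24, limited to 1 d.p. → 4 s.f.; 1.943 + 8.6552 = 10.5982, limited to 3 d.p. → 5 s.f.
Carrying full precision, 381.24 ÷ 10.5982 = 35.9721462135…; keep min(4, 5) = 4 s.f.
Rounded to 4 significant figures: 35.97.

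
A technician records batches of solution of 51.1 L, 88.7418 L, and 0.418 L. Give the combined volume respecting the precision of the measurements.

51.1 L + 88.7418 L + 0.418 L = 140.2598 L.
Addition/subtraction keeps the fewest decimal places: 51.1 → 1 decimal place, 88.7418 → 4 decimal places, 0.418 → 3 decimal places; limit is 1.
Rounded to 1 decimal place: 140.3 L.

140.3 L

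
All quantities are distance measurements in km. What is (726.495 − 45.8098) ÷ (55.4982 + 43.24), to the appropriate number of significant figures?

6.894

726.495 − 45.8098 = 680.6852, limited to 3 d.p. → 6 s.f.; 55.4982 + 43.24 = 98.7382, limited to 2 d.p. → 4 s.f.
Carrying full precision, 680.6852 ÷ 98.7382 = 6.89383845361…; keep min(6, 4) = 4 s.f.
Rounded to 4 significant figures: 6.894.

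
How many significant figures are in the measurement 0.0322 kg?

0.0322: leading zeros are not significant.

3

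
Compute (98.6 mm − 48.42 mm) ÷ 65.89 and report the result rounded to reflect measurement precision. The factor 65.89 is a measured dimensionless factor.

0.762 mm

98.6 mm − 48.42 mm = 50.18 mm; the difference is limited to 1 decimal place (3 s.f.).
Carrying full precision, 50.18 ÷ 65.89 = 0.761572317499… mm; 65.89 has 4 s.f., so the result keeps min(3, 4) = 3 s.f.
Rounded to 3 significant figures: 0.762 mm.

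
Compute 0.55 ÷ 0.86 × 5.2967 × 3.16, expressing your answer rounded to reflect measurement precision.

0.55 ÷ 0.86 × 5.2967 × 3.16 = 10.7042611628…
Multiplication/division keeps the fewest significant figures: 0.55 → 2 s.f., 0.86 → 2 s.f., 5.2967 → 5 s.f., 3.16 → 3 s.f.; limit is 2.
Rounded to 2 significant figures: 11.

11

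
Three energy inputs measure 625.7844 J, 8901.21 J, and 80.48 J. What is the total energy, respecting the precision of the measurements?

9.60747 × 10^3 J

625.7844 J + 8901.21 J + 80.48 J = 9607.4744 J.
Addition/subtraction keeps the fewest decimal places: 625.7844 → 4 decimal places, 8901.21 → 2 decimal places, 80.48 → 2 decimal places; limit is 2.
Rounded to 2 decimal places: 9.60747 × 10^3 J.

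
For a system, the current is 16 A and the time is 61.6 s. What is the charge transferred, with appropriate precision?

charge transferred = 16 A × 61.6 s = 985.6 C.
16 has 2 significant figures; 61.6 has 3.
Division/multiplication keeps the fewest: 2 significant figures.
Rounded: 9.9 × 10² C.

9.9 × 10² C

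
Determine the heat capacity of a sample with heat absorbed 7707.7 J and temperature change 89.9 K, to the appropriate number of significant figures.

85.7 J/K

heat capacity = 7707.7 J ÷ 89.9 K = 85.7363737486… J/K.
7707.7 has 5 significant figures; 89.9 has 3.
Division/multiplication keeps the fewest: 3 significant figures.
Rounded: 85.7 J/K.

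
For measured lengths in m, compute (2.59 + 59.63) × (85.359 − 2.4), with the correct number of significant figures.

2.59 + 59.63 = 62.22, limited to 2 d.p. → 4 s.f.; 85.359 − 2.4 = 82.959, limited to 1 d.p. → 3 s.f.
Carrying full precision, 62.22 × 82.959 = 5161.70898; keep min(4, 3) = 3 s.f.
Rounded to 3 significant figures: 5.16 × 10³ m².

5.16 × 10³ m²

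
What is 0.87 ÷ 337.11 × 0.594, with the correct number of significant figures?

1.5 × 10⁻³

0.87 ÷ 337.11 × 0.594 = 0.00153297143366…
Multiplication/division keeps the fewest significant figures: 0.87 → 2 s.f., 337.11 → 5 s.f., 0.594 → 3 s.f.; limit is 2.
Rounded to 2 significant figures: 1.5 × 10⁻³.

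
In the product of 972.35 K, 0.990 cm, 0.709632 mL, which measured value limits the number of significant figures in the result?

0.990 cm

972.35 K → 5 s.f.; 0.990 cm → 3 s.f.; 0.709632 mL → 6 s.f.
The fewest is 3 significant figures, from 0.990 cm.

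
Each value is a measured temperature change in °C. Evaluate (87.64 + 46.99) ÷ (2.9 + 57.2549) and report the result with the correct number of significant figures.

2.24

87.64 + 46.99 = 134.63, limited to 2 d.p. → 5 s.f.; 2.9 + 57.2549 = 60.1549, limited to 1 d.p. → 3 s.f.
Carrying full precision, 134.63 ÷ 60.1549 = 2.23805542026…; keep min(5, 3) = 3 s.f.
Rounded to 3 significant figures: 2.24.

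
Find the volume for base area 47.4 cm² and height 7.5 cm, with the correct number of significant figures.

volume = 47.4 cm² × 7.5 cm = 355.5 cm³.
47.4 has 3 significant figures; 7.5 has 2.
Division/multiplication keeps the fewest: 2 significant figures.
Rounded: 3.6 × 10^2 cm³.

3.6 × 10^2 cm³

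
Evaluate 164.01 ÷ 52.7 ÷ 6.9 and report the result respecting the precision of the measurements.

0.45

164.01 ÷ 52.7 ÷ 6.9 = 0.451035393119…
Multiplication/division keeps the fewest significant figures: 164.01 → 5 s.f., 52.7 → 3 s.f., 6.9 → 2 s.f.; limit is 2.
Rounded to 2 significant figures: 0.45.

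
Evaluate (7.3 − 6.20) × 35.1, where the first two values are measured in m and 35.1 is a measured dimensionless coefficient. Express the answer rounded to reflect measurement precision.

39 m

7.3 m − 6.20 m = 1.10 m; the difference is limited to 1 decimal place (2 s.f.).
Carrying full precision, 1.10 × 35.1 = 38.61 m; 35.1 has 3 s.f., so the result keeps min(2, 3) = 2 s.f.
Rounded to 2 significant figures: 39 m.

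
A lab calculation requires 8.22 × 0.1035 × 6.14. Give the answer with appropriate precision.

5.22

8.22 × 0.1035 × 6.14 = 5.2237278
Multiplication/division keeps the fewest significant figures: 8.22 → 3 s.f., 0.1035 → 4 s.f., 6.14 → 3 s.f.; limit is 3.
Rounded to 3 significant figures: 5.22.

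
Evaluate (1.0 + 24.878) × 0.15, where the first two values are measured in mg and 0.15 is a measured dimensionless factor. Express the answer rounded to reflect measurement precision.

1.0 mg + 24.878 mg = 25.878 mg; the sum is limited to 1 decimal place (3 s.f.).
Carrying full precision, 25.878 × 0.15 = 3.8817 mg; 0.15 has 2 s.f., so the result keeps min(3, 2) = 2 s.f.
Rounded to 2 significant figures: 3.9 mg.

3.9 mg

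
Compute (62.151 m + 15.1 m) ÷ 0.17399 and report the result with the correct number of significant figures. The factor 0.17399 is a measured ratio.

62.151 m + 15.1 m = 77.251 m; the sum is limited to 1 decimal place (3 s.f.).
Carrying full precision, 77.251 ÷ 0.17399 = 443.996781424… m; 0.17399 has 5 s.f., so the result keeps min(3, 5) = 3 s.f.
Rounded to 3 significant figures: 444 m.

444 m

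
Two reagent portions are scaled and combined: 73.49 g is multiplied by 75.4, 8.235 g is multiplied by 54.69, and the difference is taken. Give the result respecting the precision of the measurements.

73.49 × 75.4 = 5541.146 → 5.54 × 10^3 g (3 s.f., last digit at the 10^1 place).
8.235 × 54.69 = 450.37215 → 450.4 g (4 s.f., last digit at the 10^-1 place).
Difference: 5090.77385 g; keep the coarser place, 10^1.
Result: 5.09 × 10^3 g.

5.09 × 10^3 g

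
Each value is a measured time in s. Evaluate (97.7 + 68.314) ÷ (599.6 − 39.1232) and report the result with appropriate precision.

97.7 + 68.314 = 166.014, limited to 1 d.p. → 4 s.f.; 599.6 − 39.1232 = 560.4768, limited to 1 d.p. → 4 s.f.
Carrying full precision, 166.014 ÷ 560.4768 = 0.296201377113…; keep min(4, 4) = 4 s.f.
Rounded to 4 significant figures: 0.2962.

0.2962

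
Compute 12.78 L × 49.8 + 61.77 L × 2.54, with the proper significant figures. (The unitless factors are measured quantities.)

793 L

12.78 × 49.8 = 636.444 → 636 L (3 s.f., last digit at the 10^0 place).
61.77 × 2.54 = 156.8958 → 1.57 × 10^2 L (3 s.f., last digit at the 10^0 place).
Sum: 793.3398 L; keep the coarser place, 10^0.
Result: 793 L.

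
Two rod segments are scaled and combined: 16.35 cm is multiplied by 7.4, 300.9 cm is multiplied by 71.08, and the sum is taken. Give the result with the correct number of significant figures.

2.151 × 10⁴ cm

16.35 × 7.4 = 120.99 → 1.2 × 10² cm (2 s.f., last digit at the 10^1 place).
300.9 × 71.08 = 21387.972 → 2.139 × 10⁴ cm (4 s.f., last digit at the 10^1 place).
Sum: 21508.962 cm; keep the coarser place, 10^1.
Result: 2.151 × 10⁴ cm.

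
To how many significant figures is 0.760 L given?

3

0.760: leading zeros are not significant; trailing zeros after a decimal point are significant.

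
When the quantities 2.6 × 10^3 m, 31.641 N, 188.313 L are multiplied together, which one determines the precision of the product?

2.6 × 10^3 m

2.6 × 10^3 m → 2 s.f.; 31.641 N → 5 s.f.; 188.313 L → 6 s.f.
The fewest is 2 significant figures, from 2.6 × 10^3 m.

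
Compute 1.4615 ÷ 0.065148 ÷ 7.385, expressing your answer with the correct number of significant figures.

3.038

1.4615 ÷ 0.065148 ÷ 7.385 = 3.03771644535…
Multiplication/division keeps the fewest significant figures: 1.4615 → 5 s.f., 0.065148 → 5 s.f., 7.385 → 4 s.f.; limit is 4.
Rounded to 4 significant figures: 3.038.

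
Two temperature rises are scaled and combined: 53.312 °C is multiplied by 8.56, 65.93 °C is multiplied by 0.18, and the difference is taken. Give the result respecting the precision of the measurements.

53.312 × 8.56 = 456.35072 → 456 °C (3 s.f., last digit at the 10^0 place).
65.93 × 0.18 = 11.8674 → 12 °C (2 s.f., last digit at the 10^0 place).
Difference: 444.48332 °C; keep the coarser place, 10^0.
Result: 444 °C.

444 °C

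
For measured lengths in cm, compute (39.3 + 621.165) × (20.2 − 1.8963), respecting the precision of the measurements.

39.3 + 621.165 = 660.465, limited to 1 d.p. → 4 s.f.; 20.2 − 1.8963 = 18.3037, limited to 1 d.p. → 3 s.f.
Carrying full precision, 660.465 × 18.3037 = 12088.9532205; keep min(4, 3) = 3 s.f.
Rounded to 3 significant figures: 1.21 × 10⁴ cm².

1.21 × 10⁴ cm²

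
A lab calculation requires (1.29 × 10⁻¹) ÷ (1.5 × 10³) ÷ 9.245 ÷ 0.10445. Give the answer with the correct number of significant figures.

8.9 × 10⁻⁵

(1.29 × 10⁻¹) ÷ (1.5 × 10³) ÷ 9.245 ÷ 0.10445 = 0.0000890600821579…
Multiplication/division keeps the fewest significant figures: 1.29 × 10⁻¹ → 3 s.f., 1.5 × 10³ → 2 s.f., 9.245 → 4 s.f., 0.10445 → 5 s.f.; limit is 2.
Rounded to 2 significant figures: 8.9 × 10⁻⁵.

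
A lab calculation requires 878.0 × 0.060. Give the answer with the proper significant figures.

53

878.0 × 0.060 = 52.68
Multiplication/division keeps the fewest significant figures: 878.0 → 4 s.f., 0.060 → 2 s.f.; limit is 2.
Rounded to 2 significant figures: 53.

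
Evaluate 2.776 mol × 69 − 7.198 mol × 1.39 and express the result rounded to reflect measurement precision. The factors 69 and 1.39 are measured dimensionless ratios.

1.8 × 10² mol

2.776 × 69 = 191.544 → 1.9 × 10² mol (2 s.f., last digit at the 10^1 place).
7.198 × 1.39 = 10.00522 → 10.0 mol (3 s.f., last digit at the 10^-1 place).
Difference: 181.53878 mol; keep the coarser place, 10^1.
Result: 1.8 × 10² mol.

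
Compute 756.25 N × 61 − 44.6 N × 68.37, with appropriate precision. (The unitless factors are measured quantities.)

756.25 × 61 = 46131.25 → 4.6 × 10⁴ N (2 s.f., last digit at the 10^3 place).
44.6 × 68.37 = 3049.302 → 3.05 × 10³ N (3 s.f., last digit at the 10^1 place).
Difference: 43081.948 N; keep the coarser place, 10^3.
Result: 4.3 × 10⁴ N.

4.3 × 10⁴ N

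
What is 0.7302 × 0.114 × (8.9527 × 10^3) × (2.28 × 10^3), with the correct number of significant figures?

1.70 × 10^6

0.7302 × 0.114 × (8.9527 × 10^3) × (2.28 × 10^3) = 1699165.01948…
Multiplication/division keeps the fewest significant figures: 0.7302 → 4 s.f., 0.114 → 3 s.f., 8.9527 × 10^3 → 5 s.f., 2.28 × 10^3 → 3 s.f.; limit is 3.
Rounded to 3 significant figures: 1.70 × 10^6.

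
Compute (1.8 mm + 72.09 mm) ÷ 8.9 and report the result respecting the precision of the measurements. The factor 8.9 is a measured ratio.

8.3 mm

1.8 mm + 72.09 mm = 73.89 mm; the sum is limited to 1 decimal place (3 s.f.).
Carrying full precision, 73.89 ÷ 8.9 = 8.30224719101… mm; 8.9 has 2 s.f., so the result keeps min(3, 2) = 2 s.f.
Rounded to 2 significant figures: 8.3 mm.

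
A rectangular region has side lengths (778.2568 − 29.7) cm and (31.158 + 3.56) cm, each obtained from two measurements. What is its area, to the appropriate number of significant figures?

778.2568 − 29.7 = 748.5568, limited to 1 d.p. → 4 s.f.; 31.158 + 3.56 = 34.718, limited to 2 d.p. → 4 s.f.
Carrying full precision, 748.5568 × 34.718 = 25988.3949824; keep min(4, 4) = 4 s.f.
Rounded to 4 significant figures: 2.599 × 10⁴ cm².

2.599 × 10⁴ cm²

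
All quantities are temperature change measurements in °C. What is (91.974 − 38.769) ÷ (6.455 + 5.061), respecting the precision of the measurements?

91.974 − 38.769 = 53.205, limited to 3 d.p. → 5 s.f.; 6.455 + 5.061 = 11.516, limited to 3 d.p. → 5 s.f.
Carrying full precision, 53.205 ÷ 11.516 = 4.62009378256…; keep min(5, 5) = 5 s.f.
Rounded to 5 significant figures: 4.6201.

4.6201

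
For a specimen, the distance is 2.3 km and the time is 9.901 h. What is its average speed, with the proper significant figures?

average speed = 2.3 km ÷ 9.901 h = 0.2322997677… km/h.
2.3 has 2 significant figures; 9.901 has 4.
Division/multiplication keeps the fewest: 2 significant figures.
Rounded: 0.23 km/h.

0.23 km/h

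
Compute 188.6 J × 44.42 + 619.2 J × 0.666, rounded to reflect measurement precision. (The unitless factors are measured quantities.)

8.790 × 10^3 J

188.6 × 44.42 = 8377.612 → 8378 J (4 s.f., last digit at the 10^0 place).
619.2 × 0.666 = 412.3872 → 4.12 × 10^2 J (3 s.f., last digit at the 10^0 place).
Sum: 8789.9992 J; keep the coarser place, 10^0.
Result: 8.790 × 10^3 J.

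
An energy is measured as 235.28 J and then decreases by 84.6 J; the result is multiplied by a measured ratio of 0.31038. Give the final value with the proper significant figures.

46.77 J

235.28 J − 84.6 J = 150.68 J; the difference is limited to 1 decimal place (4 s.f.).
Carrying full precision, 150.68 × 0.31038 = 46.7680584 J; 0.31038 has 5 s.f., so the result keeps min(4, 5) = 4 s.f.
Rounded to 4 significant figures: 46.77 J.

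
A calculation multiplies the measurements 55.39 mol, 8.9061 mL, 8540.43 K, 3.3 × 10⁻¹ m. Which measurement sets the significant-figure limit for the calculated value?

3.3 × 10⁻¹ m

55.39 mol → 4 s.f.; 8.9061 mL → 5 s.f.; 8540.43 K → 6 s.f.; 3.3 × 10⁻¹ m → 2 s.f.
The fewest is 2 significant figures, from 3.3 × 10⁻¹ m.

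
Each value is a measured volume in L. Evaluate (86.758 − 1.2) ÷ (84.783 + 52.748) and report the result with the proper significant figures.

86.758 − 1.2 = 85.558, limited to 1 d.p. → 3 s.f.; 84.783 + 52.748 = 137.531, limited to 3 d.p. → 6 s.f.
Carrying full precision, 85.558 ÷ 137.531 = 0.622099744785…; keep min(3, 6) = 3 s.f.
Rounded to 3 significant figures: 6.22 × 10^-1.

6.22 × 10^-1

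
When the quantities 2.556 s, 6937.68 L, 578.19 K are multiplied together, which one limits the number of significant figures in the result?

2.556 s

2.556 s → 4 s.f.; 6937.68 L → 6 s.f.; 578.19 K → 5 s.f.
The fewest is 4 significant figures, from 2.556 s.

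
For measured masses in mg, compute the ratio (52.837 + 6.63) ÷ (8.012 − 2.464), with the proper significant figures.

52.837 + 6.63 = 59.467, limited to 2 d.p. → 4 s.f.; 8.012 − 2.464 = 5.548, limited to 3 d.p. → 4 s.f.
Carrying full precision, 59.467 ÷ 5.548 = 10.7186373468…; keep min(4, 4) = 4 s.f.
Rounded to 4 significant figures: 10.72.

10.72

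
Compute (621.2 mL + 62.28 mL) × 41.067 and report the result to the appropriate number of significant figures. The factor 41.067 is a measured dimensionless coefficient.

2.807 × 10^4 mL

621.2 mL + 62.28 mL = 683.48 mL; the sum is limited to 1 decimal place (4 s.f.).
Carrying full precision, 683.48 × 41.067 = 28068.47316 mL; 41.067 has 5 s.f., so the result keeps min(4, 5) = 4 s.f.
Rounded to 4 significant figures: 2.807 × 10^4 mL.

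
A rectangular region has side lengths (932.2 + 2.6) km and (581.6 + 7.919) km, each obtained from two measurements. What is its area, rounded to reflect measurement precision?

5.511 × 10^5 km²

932.2 + 2.6 = 934.8, limited to 1 d.p. → 4 s.f.; 581.6 + 7.919 = 589.519, limited to 1 d.p. → 4 s.f.
Carrying full precision, 934.8 × 589.519 = 551082.3612; keep min(4, 4) = 4 s.f.
Rounded to 4 significant figures: 5.511 × 10^5 km².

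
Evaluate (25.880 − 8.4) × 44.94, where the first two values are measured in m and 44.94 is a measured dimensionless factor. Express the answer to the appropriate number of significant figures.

7.86 × 10² m

25.880 m − 8.4 m = 17.480 m; the difference is limited to 1 decimal place (3 s.f.).
Carrying full precision, 17.480 × 44.94 = 785.5512 m; 44.94 has 4 s.f., so the result keeps min(3, 4) = 3 s.f.
Rounded to 3 significant figures: 7.86 × 10² m.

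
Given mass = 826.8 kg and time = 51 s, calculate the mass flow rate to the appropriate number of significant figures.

mass flow rate = 826.8 kg ÷ 51 s = 16.2117647059… kg/s.
826.8 has 4 significant figures; 51 has 2.
Division/multiplication keeps the fewest: 2 significant figures.
Rounded: 16 kg/s.

16 kg/s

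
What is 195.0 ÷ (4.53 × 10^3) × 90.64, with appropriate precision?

3.90

195.0 ÷ (4.53 × 10^3) × 90.64 = 3.9017218543…
Multiplication/division keeps the fewest significant figures: 195.0 → 4 s.f., 4.53 × 10^3 → 3 s.f., 90.64 → 4 s.f.; limit is 3.
Rounded to 3 significant figures: 3.90.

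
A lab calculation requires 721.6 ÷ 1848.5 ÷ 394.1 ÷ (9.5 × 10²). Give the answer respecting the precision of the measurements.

721.6 ÷ 1848.5 ÷ 394.1 ÷ (9.5 × 10²) = 0.00000104267036347…
Multiplication/division keeps the fewest significant figures: 721.6 → 4 s.f., 1848.5 → 5 s.f., 394.1 → 4 s.f., 9.5 × 10² → 2 s.f.; limit is 2.
Rounded to 2 significant figures: 1.0 × 10⁻⁶.

1.0 × 10⁻⁶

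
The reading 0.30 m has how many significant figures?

2

0.30: leading zeros are not significant; trailing zeros after a decimal point are significant.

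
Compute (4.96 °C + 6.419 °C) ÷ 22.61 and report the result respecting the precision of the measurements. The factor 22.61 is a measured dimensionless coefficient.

0.5033 °C

4.96 °C + 6.419 °C = 11.379 °C; the sum is limited to 2 decimal places (4 s.f.).
Carrying full precision, 11.379 ÷ 22.61 = 0.503272888103… °C; 22.61 has 4 s.f., so the result keeps min(4, 4) = 4 s.f.
Rounded to 4 significant figures: 0.5033 °C.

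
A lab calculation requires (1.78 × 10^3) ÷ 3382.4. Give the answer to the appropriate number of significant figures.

(1.78 × 10^3) ÷ 3382.4 = 0.526253547777…
Multiplication/division keeps the fewest significant figures: 1.78 × 10^3 → 3 s.f., 3382.4 → 5 s.f.; limit is 3.
Rounded to 3 significant figures: 0.526.

0.526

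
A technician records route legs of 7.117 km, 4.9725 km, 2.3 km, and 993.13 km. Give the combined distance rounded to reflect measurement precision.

1007.5 km

7.117 km + 4.9725 km + 2.3 km + 993.13 km = 1007.5195 km.
Addition/subtraction keeps the fewest decimal places: 7.117 → 3 decimal places, 4.9725 → 4 decimal places, 2.3 → 1 decimal place, 993.13 → 2 decimal places; limit is 1.
Rounded to 1 decimal place: 1007.5 km.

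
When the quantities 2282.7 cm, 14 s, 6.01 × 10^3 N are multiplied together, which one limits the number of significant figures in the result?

2282.7 cm → 5 s.f.; 14 s → 2 s.f.; 6.01 × 10^3 N → 3 s.f.
The fewest is 2 significant figures, from 14 s.

14 s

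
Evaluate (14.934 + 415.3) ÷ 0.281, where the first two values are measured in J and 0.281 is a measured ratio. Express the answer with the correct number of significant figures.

14.934 J + 415.3 J = 430.234 J; the sum is limited to 1 decimal place (4 s.f.).
Carrying full precision, 430.234 ÷ 0.281 = 1531.08185053… J; 0.281 has 3 s.f., so the result keeps min(4, 3) = 3 s.f.
Rounded to 3 significant figures: 1.53 × 10³ J.

1.53 × 10³ J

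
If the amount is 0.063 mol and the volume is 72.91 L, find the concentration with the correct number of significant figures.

concentration = 0.063 mol ÷ 72.91 L = 0.000864079001509… mol/L.
0.063 has 2 significant figures; 72.91 has 4.
Division/multiplication keeps the fewest: 2 significant figures.
Rounded: 8.6 × 10⁻⁴ mol/L.

8.6 × 10⁻⁴ mol/L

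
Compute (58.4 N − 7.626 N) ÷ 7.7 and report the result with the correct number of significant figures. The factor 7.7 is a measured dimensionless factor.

6.6 N

58.4 N − 7.626 N = 50.774 N; the difference is limited to 1 decimal place (3 s.f.).
Carrying full precision, 50.774 ÷ 7.7 = 6.59402597403… N; 7.7 has 2 s.f., so the result keeps min(3, 2) = 2 s.f.
Rounded to 2 significant figures: 6.6 N.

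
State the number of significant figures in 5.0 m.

2

5.0: trailing zeros after a decimal point are significant.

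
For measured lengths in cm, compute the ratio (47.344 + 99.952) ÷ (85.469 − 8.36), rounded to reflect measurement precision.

1.910

47.344 + 99.952 = 147.296, limited to 3 d.p. → 6 s.f.; 85.469 − 8.36 = 77.109, limited to 2 d.p. → 4 s.f.
Carrying full precision, 147.296 ÷ 77.109 = 1.91023097174…; keep min(6, 4) = 4 s.f.
Rounded to 4 significant figures: 1.910.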